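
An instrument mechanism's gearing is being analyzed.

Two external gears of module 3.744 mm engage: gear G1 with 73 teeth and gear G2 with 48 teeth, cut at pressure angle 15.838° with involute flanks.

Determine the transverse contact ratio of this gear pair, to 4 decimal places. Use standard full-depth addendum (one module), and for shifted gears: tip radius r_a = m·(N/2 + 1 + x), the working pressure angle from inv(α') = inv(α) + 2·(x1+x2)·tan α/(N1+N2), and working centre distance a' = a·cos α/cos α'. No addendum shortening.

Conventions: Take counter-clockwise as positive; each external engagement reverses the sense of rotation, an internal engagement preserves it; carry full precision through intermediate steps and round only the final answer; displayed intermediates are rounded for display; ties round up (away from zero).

2.0636

topology: single-mesh involute geometry — m = 3.744, 73T/48T pair
base radii: r_b1 = 131.468155, r_b2 = 86.444815
tip radii: r_a1 = 140.400000, r_a2 = 93.600000
no profile shift: α' = α, a' = a
action lengths: √(r_a1²−r_b1²) = 49.277623, √(r_a2²−r_b2²) = 35.892256
base pitch p_b = π·m·cos α = 11.315600
CR = (49.277623 + 35.892256 − 226.512000·sin 15.83800°)/11.315600 = 2.063576
contact ratio ≈ 2.0636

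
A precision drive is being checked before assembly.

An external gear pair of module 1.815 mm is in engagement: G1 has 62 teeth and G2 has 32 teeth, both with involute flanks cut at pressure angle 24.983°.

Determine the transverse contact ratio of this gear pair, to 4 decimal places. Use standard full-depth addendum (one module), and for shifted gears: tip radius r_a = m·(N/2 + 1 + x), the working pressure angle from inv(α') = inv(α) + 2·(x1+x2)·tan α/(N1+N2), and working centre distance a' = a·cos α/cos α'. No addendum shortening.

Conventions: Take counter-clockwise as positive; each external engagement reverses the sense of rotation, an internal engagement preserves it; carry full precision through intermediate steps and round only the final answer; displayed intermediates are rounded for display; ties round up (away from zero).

recognized (one external pair, fixed centres): single-mesh tooth geometry, m = 1.815, N1 = 62, N2 = 32
base radii: r_b1 = 51.000461, r_b2 = 26.322818
tip radii: r_a1 = 58.080000, r_a2 = 30.855000
no profile shift: α' = α, a' = a
action lengths: √(r_a1²−r_b1²) = 27.789196, √(r_a2²−r_b2²) = 16.097834
base pitch p_b = π·m·cos α = 5.168473
CR = (27.789196 + 16.097834 − 85.305000·sin 24.98300°)/5.168473 = 1.520472
contact ratio ≈ 1.5205

1.5205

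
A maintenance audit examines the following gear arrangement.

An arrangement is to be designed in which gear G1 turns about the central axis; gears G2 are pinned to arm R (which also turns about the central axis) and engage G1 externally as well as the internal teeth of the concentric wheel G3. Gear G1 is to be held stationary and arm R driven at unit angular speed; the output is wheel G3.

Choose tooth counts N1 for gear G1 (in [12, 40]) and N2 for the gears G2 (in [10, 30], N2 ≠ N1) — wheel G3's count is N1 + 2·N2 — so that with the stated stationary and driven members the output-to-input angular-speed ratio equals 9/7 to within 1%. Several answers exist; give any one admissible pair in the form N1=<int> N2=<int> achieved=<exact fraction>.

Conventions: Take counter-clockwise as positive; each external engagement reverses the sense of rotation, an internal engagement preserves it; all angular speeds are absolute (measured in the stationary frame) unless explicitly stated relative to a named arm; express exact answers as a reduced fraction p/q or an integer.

design class (target 9/7): planetary set
Willis with ω_sun = 0: ω_ring/ω_arm = (N1+N3)/N3; set equal to 9/7  ⇒  N3/N1 = 1/(9/7 − 1) = 7/2
N3 = N1 + 2·N2  ⇒  N2/N1 = (N3/N1 − 1)/2 = (7/2 − 1)/2 = 5/4
smallest multiple with N1 ≥ 12 and N2 ≥ 10: k = 3  ⇒  N1 = 3·4 = 12, N2 = 3·5 = 15 (N1 ≤ 40, N2 ≤ 30, N2 ≠ N1 ✓), N3 = 12 + 2·15 = 42
check: (N1+N3)/N3 with N1 = 12, N3 = 42 gives 9/7; |achieved − target| = 0 ≤ 9/700 ✓

N1=12 N2=15 achieved=9/7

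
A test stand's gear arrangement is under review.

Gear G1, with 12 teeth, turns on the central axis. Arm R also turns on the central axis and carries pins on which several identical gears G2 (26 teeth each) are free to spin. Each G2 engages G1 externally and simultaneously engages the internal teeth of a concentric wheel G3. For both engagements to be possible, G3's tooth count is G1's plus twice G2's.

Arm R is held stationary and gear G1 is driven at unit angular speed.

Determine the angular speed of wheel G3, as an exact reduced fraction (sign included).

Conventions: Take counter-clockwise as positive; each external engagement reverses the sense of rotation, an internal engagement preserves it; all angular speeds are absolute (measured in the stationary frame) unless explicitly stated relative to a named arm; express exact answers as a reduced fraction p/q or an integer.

-3/16

recognized (axles ride arm R): planetary set, 12/26/64 teeth
ring teeth: 12 + 2·26 = 64
12(ω_sun−ω_arm) = −64(ω_ring−ω_arm),  ω_arm = 0, ω_sun = 1
ω_ring = 0 − (12/64)(1−0) = -3/16
exact speed ratio = -3/16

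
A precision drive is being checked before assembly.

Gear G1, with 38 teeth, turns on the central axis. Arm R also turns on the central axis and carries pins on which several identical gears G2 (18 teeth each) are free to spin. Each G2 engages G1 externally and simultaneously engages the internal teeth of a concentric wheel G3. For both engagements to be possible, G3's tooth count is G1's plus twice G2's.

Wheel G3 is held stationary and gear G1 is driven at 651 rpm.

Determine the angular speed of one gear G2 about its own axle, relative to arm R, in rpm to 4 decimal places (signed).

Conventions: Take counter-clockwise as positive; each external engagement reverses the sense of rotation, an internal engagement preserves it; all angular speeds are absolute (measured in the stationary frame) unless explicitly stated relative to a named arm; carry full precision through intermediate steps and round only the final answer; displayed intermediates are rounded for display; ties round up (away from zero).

planetary set (38T centre, 18T on arm, 74T internal) — Willis relation
normalise by the input: solve with ω_sun = 1, then scale by 651 rpm
ring teeth: 38 + 2·18 = 74
38(ω_sun−ω_arm) = −74(ω_ring−ω_arm),  ω_ring = 0, ω_sun = 1
38(1−ω_arm) = −74(0−ω_arm)  ⇒  112·ω_arm = 38  ⇒  ω_arm = 19/56
sun–planet mesh: 38·(1−19/56) = −18·(ω_p−ω_arm)  ⇒  ω_p−ω_arm = -703/504
scale: ω_p−ω_arm = -703/504 × 651 rpm = -908.0417 rpm

-908.0417 rpm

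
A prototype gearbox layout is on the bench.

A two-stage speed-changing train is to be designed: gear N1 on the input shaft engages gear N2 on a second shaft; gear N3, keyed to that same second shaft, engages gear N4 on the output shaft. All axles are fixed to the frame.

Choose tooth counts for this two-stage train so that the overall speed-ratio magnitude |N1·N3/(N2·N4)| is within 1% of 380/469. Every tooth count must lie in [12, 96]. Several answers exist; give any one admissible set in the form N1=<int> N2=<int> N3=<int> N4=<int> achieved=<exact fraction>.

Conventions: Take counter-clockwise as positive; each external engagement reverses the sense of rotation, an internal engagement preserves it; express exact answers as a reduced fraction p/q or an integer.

N1=19 N2=14 N3=40 N4=67 achieved=380/469

topology: fixed-axis compound train — 2 stages, target 380/469
target = 380/469 in lowest terms: an exact hit needs N1·N3 = k·380 and N2·N4 = k·469 for one integer k, every count in [12, 96]; additionally prefer no 1:1 stage (N1 ≠ N2, N3 ≠ N4)
k = 1: no 1:1-free in-range split of k·380 and k·469 into factor pairs; take k = 2
k = 2: N1·N3 = 760 = 19·40, N2·N4 = 938 = 14·67
achieved = 19·40/(14·67) = 380/469; |achieved − target| = 0 ≤ 19/2345 ✓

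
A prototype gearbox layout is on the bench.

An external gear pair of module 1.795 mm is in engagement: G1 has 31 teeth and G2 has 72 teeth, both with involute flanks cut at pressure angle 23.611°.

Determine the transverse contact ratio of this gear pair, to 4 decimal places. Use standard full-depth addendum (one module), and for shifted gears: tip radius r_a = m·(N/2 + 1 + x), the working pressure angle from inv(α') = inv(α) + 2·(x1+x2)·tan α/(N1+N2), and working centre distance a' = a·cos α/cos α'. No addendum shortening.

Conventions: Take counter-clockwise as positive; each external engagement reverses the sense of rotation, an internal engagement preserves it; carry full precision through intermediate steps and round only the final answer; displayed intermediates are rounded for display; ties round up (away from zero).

1.5744

class = single-mesh tooth geometry [involute pair 31T × 72T, m = 1.795]
base radii: r_b1 = 25.493363, r_b2 = 59.210392
tip radii: r_a1 = 29.617500, r_a2 = 66.415000
no profile shift: α' = α, a' = a
action lengths: √(r_a1²−r_b1²) = 15.075966, √(r_a2²−r_b2²) = 30.084576
base pitch p_b = π·m·cos α = 5.167081
CR = (15.075966 + 30.084576 − 92.442500·sin 23.61100°)/5.167081 = 1.574392
contact ratio ≈ 1.5744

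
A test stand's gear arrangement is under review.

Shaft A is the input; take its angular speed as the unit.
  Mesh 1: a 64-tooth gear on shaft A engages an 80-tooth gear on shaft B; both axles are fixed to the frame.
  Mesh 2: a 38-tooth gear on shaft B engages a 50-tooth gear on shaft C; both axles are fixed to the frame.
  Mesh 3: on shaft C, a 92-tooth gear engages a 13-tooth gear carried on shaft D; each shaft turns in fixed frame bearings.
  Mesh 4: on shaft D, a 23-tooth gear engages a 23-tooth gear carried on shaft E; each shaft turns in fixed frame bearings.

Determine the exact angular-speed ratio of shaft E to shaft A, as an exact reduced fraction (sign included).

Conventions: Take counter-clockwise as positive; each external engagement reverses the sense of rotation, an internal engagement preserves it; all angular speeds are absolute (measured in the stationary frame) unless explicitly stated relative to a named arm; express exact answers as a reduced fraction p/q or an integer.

6992/1625

class = fixed-axis compound train [4 meshes; 4 ratios multiply, 4 sense flips]
mesh 1 [64T→80T]: running ratio 4/5, sense −
mesh 2 [38T→50T]: running ratio 76/125, sense +
mesh 3 [92T→13T]: running ratio 6992/1625, sense −
mesh 4 [23T→23T]: running ratio 6992/1625, sense +
ω_out/ω_in = 6992/1625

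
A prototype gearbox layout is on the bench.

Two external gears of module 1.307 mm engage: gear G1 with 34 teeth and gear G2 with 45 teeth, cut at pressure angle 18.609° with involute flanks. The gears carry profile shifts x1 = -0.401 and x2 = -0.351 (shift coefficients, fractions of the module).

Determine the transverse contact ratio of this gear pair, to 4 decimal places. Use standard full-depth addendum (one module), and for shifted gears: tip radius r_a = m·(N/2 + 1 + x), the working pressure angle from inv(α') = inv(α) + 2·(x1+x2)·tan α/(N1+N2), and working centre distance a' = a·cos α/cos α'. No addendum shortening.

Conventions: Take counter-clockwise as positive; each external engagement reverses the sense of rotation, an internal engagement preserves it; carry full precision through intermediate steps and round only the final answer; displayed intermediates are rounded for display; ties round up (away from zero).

2.1594

single-mesh involute tooth geometry (34T engaging 45T at module 1.307)
base radii: r_b1 = 21.057353, r_b2 = 27.870026
tip radii: r_a1 = 23.001893, r_a2 = 30.255743
inv(α') = inv(18.609°) + 2·(-0.401-0.351)·tan α/(34+45) = 0.00551342  ⇒  α' = 14.47303°
a' = a·cos α / cos α' = 51.6265·cos 18.609°/cos 14.47303° = 50.530960
action lengths: √(r_a1²−r_b1²) = 9.256078, √(r_a2²−r_b2²) = 11.775893
base pitch p_b = π·m·cos α = 3.891390
CR = (9.256078 + 11.775893 − 50.530960·sin 14.47303°)/3.891390 = 2.159397
contact ratio ≈ 2.1594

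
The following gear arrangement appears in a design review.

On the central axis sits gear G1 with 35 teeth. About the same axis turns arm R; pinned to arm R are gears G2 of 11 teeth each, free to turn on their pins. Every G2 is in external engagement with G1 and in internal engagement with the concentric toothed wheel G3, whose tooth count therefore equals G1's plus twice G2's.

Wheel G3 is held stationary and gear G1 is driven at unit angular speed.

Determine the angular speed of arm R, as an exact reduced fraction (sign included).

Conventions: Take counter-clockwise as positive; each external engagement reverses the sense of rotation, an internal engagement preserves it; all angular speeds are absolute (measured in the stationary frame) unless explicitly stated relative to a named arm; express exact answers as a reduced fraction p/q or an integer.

recognized (axles ride arm R): planetary set, 35/11/57 teeth
ring teeth: 35 + 2·11 = 57
35(ω_sun−ω_arm) = −57(ω_ring−ω_arm),  ω_ring = 0, ω_sun = 1
35(1−ω_arm) = −57(0−ω_arm)  ⇒  92·ω_arm = 35  ⇒  ω_arm = 35/92
exact speed ratio = 35/92

35/92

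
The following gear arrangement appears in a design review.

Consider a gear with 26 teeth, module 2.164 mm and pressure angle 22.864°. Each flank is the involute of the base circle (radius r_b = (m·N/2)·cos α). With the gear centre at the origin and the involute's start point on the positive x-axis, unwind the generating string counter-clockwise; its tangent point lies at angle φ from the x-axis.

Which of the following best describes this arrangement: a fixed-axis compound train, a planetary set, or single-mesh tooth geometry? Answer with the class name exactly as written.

topology: single-mesh involute geometry — m = 2.164, N = 26
classification: single-mesh tooth geometry

single-mesh tooth geometry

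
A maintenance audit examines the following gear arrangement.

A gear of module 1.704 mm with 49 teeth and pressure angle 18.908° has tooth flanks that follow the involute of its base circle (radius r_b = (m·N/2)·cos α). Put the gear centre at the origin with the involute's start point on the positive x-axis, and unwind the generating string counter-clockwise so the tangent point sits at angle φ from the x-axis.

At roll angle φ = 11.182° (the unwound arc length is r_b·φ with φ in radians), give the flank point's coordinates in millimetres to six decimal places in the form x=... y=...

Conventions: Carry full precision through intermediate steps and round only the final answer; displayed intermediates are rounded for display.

x=40.240294 y=0.097490

single-mesh involute tooth geometry (49T wheel at module 1.704)
pitch radius r_p = m·N/2 = 1.704·49/2 = 41.748000
base radius r_b = r_p·cos α = 41.748000·cos 18.908° = 39.495283
roll angle φ = 11.182° = 0.19516272 rad
x = r_b·(cos φ + φ·sin φ) = 40.240294
y = r_b·(sin φ − φ·cos φ) = 0.097490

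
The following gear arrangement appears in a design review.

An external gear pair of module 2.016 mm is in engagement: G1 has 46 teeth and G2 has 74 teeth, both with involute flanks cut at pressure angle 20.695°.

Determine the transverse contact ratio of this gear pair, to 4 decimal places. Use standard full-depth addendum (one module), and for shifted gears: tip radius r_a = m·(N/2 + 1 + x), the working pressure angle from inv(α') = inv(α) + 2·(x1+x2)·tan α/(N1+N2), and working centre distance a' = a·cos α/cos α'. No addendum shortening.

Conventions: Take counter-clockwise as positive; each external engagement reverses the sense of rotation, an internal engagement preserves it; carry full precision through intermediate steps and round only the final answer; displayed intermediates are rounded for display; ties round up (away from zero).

1.7398

single-mesh involute tooth geometry (46T engaging 74T at module 2.016)
base radii: r_b1 = 43.376099, r_b2 = 69.778942
tip radii: r_a1 = 48.384000, r_a2 = 76.608000
no profile shift: α' = α, a' = a
action lengths: √(r_a1²−r_b1²) = 21.436546, √(r_a2²−r_b2²) = 31.617795
base pitch p_b = π·m·cos α = 5.924784
CR = (21.436546 + 31.617795 − 120.960000·sin 20.69500°)/5.924784 = 1.739793
contact ratio ≈ 1.7398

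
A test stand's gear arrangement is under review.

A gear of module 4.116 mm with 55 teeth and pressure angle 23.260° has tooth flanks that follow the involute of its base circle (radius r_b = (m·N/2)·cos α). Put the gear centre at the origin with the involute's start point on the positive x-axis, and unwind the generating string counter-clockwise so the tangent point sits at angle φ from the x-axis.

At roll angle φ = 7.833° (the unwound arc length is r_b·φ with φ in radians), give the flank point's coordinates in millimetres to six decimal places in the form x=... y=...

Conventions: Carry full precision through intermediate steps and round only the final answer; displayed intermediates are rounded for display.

class = single-mesh tooth geometry [base-circle involute, m = 4.116, 55T]
pitch radius r_p = m·N/2 = 4.116·55/2 = 113.190000
base radius r_b = r_p·cos α = 113.190000·cos 23.260° = 103.990177
roll angle φ = 7.833° = 0.13671164 rad
x = r_b·(cos φ + φ·sin φ) = 104.957433
y = r_b·(sin φ − φ·cos φ) = 0.088405

x=104.957433 y=0.088405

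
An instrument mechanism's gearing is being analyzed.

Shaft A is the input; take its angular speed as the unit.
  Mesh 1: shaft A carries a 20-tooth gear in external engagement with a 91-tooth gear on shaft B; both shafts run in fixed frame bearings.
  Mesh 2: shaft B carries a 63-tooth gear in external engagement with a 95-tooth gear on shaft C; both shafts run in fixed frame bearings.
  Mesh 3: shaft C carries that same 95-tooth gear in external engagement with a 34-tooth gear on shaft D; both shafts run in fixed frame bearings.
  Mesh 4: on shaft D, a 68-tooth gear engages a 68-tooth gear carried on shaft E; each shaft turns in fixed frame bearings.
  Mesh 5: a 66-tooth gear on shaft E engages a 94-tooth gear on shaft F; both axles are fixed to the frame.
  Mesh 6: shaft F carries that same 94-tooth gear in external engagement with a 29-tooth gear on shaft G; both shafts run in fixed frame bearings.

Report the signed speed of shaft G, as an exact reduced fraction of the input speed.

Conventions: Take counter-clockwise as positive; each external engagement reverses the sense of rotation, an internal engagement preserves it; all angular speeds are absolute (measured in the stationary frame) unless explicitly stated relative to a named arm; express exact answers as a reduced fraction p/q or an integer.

6-mesh fixed-axis compound train (all bearings frame-fixed)
mesh 1 [20T→91T]: |ω|/ω_in = 1×20/91 = 20/91, sense flips to −
mesh 2 [63T→95T]: |ω|/ω_in = (20/91)×63/95 = 36/247, sense flips to +
mesh 3 [95T→34T]: |ω|/ω_in = (36/247)×95/34 = 90/221, sense flips to −
mesh 4 [68T→68T]: |ω|/ω_in = (90/221)×68/68 = 90/221, sense flips to +
mesh 5 [66T→94T]: |ω|/ω_in = (90/221)×66/94 = 2970/10387, sense flips to −
mesh 6 [94T→29T]: |ω|/ω_in = (2970/10387)×94/29 = 5940/6409, sense flips to +
signed output speed (× input speed) = 5940/6409

5940/6409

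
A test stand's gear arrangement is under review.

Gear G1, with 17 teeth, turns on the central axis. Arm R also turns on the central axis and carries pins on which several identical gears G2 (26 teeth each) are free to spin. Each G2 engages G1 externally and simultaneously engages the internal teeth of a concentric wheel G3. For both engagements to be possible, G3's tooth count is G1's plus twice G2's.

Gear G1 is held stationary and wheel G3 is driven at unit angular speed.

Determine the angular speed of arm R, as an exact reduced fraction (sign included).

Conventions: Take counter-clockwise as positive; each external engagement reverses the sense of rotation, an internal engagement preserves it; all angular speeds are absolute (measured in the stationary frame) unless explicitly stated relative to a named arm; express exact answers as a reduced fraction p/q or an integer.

topology: planetary set — G1 17T / G2 26T / G3 69T, arm = carrier (Willis)
ring teeth: 17 + 2·26 = 69
17(ω_sun−ω_arm) = −69(ω_ring−ω_arm),  ω_sun = 0, ω_ring = 1
17(0−ω_arm) = −69(1−ω_arm)  ⇒  86·ω_arm = 69  ⇒  ω_arm = 69/86
exact speed ratio = 69/86

69/86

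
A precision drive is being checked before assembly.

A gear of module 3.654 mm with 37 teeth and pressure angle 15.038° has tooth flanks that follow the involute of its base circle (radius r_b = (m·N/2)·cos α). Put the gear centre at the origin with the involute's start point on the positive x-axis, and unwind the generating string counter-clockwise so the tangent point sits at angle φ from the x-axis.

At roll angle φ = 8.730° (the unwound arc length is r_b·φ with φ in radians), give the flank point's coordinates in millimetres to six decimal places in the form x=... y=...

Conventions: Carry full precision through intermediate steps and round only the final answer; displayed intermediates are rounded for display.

x=66.037419 y=0.076798

class = single-mesh tooth geometry [base-circle involute, m = 3.654, 37T]
pitch radius r_p = m·N/2 = 3.654·37/2 = 67.599000
base radius r_b = r_p·cos α = 67.599000·cos 15.038° = 65.284002
roll angle φ = 8.730° = 0.15236724 rad
x = r_b·(cos φ + φ·sin φ) = 66.037419
y = r_b·(sin φ − φ·cos φ) = 0.076798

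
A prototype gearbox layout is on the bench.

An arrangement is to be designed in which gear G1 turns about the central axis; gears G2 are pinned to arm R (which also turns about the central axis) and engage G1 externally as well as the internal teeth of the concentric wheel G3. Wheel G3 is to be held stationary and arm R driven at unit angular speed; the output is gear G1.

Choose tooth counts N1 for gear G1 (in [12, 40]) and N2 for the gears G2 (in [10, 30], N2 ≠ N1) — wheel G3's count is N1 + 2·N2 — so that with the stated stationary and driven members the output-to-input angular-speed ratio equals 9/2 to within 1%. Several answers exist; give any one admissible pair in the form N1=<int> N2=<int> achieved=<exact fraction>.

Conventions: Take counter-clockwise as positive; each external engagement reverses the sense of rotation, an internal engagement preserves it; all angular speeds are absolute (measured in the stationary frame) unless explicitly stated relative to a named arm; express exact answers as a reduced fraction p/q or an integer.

N1=12 N2=15 achieved=9/2

class = planetary set [ratio 9/2 wanted; Willis about the carrier]
Willis with ω_ring = 0: ω_sun/ω_arm = (N1+N3)/N1; set equal to 9/2  ⇒  N3/N1 = 9/2 − 1 = 7/2
N3 = N1 + 2·N2  ⇒  N2/N1 = (N3/N1 − 1)/2 = (7/2 − 1)/2 = 5/4
smallest multiple with N1 ≥ 12 and N2 ≥ 10: k = 3  ⇒  N1 = 3·4 = 12, N2 = 3·5 = 15 (N1 ≤ 40, N2 ≤ 30, N2 ≠ N1 ✓), N3 = 12 + 2·15 = 42
check: (N1+N3)/N1 with N1 = 12, N3 = 42 gives 9/2; |achieved − target| = 0 ≤ 9/200 ✓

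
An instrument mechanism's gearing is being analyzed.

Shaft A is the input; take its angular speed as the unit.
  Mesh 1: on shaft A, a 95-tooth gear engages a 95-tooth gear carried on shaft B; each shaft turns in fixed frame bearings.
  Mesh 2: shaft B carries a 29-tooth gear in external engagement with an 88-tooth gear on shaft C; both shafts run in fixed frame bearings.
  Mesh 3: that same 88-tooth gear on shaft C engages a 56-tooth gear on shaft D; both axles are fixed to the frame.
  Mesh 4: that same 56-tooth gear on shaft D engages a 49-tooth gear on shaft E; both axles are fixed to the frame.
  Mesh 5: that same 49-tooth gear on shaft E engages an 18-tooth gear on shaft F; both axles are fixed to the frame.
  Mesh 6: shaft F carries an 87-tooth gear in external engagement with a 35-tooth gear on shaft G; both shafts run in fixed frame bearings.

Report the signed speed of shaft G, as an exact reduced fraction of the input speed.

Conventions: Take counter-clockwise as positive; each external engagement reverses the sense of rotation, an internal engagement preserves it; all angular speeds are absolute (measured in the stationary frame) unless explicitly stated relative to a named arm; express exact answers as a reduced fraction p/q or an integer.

6-mesh fixed-axis compound train (all bearings frame-fixed)
mesh 1 [95T→95T]: |ω|/ω_in = 1×95/95 = 1, sense flips to −
mesh 2 [29T→88T]: |ω|/ω_in = 1×29/88 = 29/88, sense flips to +
mesh 3 [88T→56T]: |ω|/ω_in = (29/88)×88/56 = 29/56, sense flips to −
mesh 4 [56T→49T]: |ω|/ω_in = (29/56)×56/49 = 29/49, sense flips to +
mesh 5 [49T→18T]: |ω|/ω_in = (29/49)×49/18 = 29/18, sense flips to −
mesh 6 [87T→35T]: |ω|/ω_in = (29/18)×87/35 = 841/210, sense flips to +
signed output speed (× input speed) = 841/210

841/210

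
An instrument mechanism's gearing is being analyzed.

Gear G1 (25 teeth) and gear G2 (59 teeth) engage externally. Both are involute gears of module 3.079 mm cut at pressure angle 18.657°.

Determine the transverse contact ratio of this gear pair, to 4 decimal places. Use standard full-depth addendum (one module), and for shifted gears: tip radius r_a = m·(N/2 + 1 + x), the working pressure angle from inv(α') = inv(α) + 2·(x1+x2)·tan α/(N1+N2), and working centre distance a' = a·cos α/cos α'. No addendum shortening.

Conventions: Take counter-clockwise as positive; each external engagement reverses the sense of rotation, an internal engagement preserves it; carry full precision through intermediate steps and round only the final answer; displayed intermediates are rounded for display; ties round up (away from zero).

1.7648

topology: single-mesh involute geometry — m = 3.079, 25T/59T pair
base radii: r_b1 = 36.465006, r_b2 = 86.057414
tip radii: r_a1 = 41.566500, r_a2 = 93.909500
no profile shift: α' = α, a' = a
action lengths: √(r_a1²−r_b1²) = 19.951873, √(r_a2²−r_b2²) = 37.591430
base pitch p_b = π·m·cos α = 9.164656
CR = (19.951873 + 37.591430 − 129.318000·sin 18.65700°)/9.164656 = 1.764847
contact ratio ≈ 1.7648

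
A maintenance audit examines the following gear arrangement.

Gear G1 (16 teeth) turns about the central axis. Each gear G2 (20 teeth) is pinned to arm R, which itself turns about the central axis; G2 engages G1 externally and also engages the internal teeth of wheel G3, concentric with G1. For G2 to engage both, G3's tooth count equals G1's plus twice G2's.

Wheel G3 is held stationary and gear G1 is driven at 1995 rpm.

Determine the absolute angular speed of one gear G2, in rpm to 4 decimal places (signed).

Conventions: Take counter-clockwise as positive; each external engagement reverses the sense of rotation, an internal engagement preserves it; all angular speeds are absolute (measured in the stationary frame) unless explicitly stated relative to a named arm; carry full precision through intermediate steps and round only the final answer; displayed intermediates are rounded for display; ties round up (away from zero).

class = planetary set [G3 = 16+2·20 = 56; Willis about the carrier]
normalise by the input: solve with ω_sun = 1, then scale by 1995 rpm
ring teeth: 16 + 2·20 = 56
16(ω_sun−ω_arm) = −56(ω_ring−ω_arm),  ω_ring = 0, ω_sun = 1
16(1−ω_arm) = −56(0−ω_arm)  ⇒  72·ω_arm = 16  ⇒  ω_arm = 2/9
sun–planet mesh: 16·(1−2/9) = −20·(ω_p−ω_arm)  ⇒  ω_p−ω_arm = -28/45
ω_p = 2/9 − 28/45 = -2/5
scale: ω_p = -2/5 × 1995 rpm = -798.0000 rpm

-798.0000 rpm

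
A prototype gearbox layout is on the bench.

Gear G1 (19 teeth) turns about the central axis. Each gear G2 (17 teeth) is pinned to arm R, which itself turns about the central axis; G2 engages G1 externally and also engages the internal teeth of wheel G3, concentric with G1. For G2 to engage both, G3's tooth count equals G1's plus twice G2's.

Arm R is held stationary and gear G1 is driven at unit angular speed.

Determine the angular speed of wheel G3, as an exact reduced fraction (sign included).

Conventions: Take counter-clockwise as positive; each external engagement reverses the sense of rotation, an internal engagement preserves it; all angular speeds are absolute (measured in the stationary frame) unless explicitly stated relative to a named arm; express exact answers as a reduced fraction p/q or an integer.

class = planetary set [G3 = 19+2·17 = 53; Willis about the carrier]
ring teeth: 19 + 2·17 = 53
19(ω_sun−ω_arm) = −53(ω_ring−ω_arm),  ω_arm = 0, ω_sun = 1
ω_ring = 0 − (19/53)(1−0) = -19/53
exact speed ratio = -19/53

-19/53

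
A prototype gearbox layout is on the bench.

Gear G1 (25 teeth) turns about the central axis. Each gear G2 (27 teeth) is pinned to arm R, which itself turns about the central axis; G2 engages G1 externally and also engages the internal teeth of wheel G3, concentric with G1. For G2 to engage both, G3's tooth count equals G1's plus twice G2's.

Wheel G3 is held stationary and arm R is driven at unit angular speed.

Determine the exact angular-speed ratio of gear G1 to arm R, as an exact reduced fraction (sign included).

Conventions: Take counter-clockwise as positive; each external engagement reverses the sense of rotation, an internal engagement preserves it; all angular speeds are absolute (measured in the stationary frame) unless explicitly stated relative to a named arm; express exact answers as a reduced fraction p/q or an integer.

104/25

topology: planetary set — G1 25T / G2 27T / G3 79T, arm = carrier (Willis)
ring teeth: 25 + 2·27 = 79
25(ω_sun−ω_arm) = −79(ω_ring−ω_arm),  ω_ring = 0, ω_arm = 1
ω_sun = 1 − (79/25)(0−1) = 104/25
ω_out/ω_in = 104/25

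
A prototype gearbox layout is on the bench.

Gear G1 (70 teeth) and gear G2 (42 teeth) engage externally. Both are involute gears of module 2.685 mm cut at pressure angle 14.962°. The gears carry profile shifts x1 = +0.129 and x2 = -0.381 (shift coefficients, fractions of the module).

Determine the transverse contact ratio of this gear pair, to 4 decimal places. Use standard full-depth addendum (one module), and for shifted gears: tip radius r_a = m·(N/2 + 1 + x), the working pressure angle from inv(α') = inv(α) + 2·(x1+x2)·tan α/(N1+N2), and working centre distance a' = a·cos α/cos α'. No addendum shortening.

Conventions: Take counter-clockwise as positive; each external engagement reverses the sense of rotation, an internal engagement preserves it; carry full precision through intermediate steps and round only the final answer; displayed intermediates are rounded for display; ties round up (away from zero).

2.2345

class = single-mesh tooth geometry [involute pair 70T × 42T, m = 2.685]
base radii: r_b1 = 90.788991, r_b2 = 54.473395
tip radii: r_a1 = 97.006365, r_a2 = 58.047015
inv(α') = inv(14.962°) + 2·(+0.129-0.381)·tan α/(70+42) = 0.00489974  ⇒  α' = 13.92384°
a' = a·cos α / cos α' = 150.3600·cos 14.962°/cos 13.92384° = 149.659925
action lengths: √(r_a1²−r_b1²) = 34.170074, √(r_a2²−r_b2²) = 20.052562
base pitch p_b = π·m·cos α = 8.149201
CR = (34.170074 + 20.052562 − 149.659925·sin 13.92384°)/8.149201 = 2.234537
contact ratio ≈ 2.2345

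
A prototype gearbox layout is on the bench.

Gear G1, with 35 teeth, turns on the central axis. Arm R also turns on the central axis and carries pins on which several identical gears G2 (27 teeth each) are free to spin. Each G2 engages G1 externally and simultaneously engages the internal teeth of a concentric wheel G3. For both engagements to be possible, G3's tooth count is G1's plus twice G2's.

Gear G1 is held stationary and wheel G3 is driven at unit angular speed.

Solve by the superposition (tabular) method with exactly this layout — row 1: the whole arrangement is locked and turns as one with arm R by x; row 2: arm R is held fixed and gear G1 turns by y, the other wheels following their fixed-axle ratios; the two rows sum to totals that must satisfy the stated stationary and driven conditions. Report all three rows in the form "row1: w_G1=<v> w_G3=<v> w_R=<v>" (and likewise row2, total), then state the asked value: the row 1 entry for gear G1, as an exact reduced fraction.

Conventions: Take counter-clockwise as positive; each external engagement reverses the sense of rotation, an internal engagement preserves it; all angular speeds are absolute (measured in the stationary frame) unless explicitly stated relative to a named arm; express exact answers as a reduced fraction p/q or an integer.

row1: w_G1=89/124 w_G3=89/124 w_R=89/124
row2: w_G1=-89/124 w_G3=35/124 w_R=0
total: w_G1=0 w_G3=1 w_R=89/124
asked value: 89/124

planetary set (35T centre, 27T on arm, 89T internal) — Willis relation
row 1 — lock + rotate with arm: ω_sun = ω_ring = ω_arm = x
row 2 (arm held, sun turns y): ω_ring = −(35/89)·y, ω_arm = 0
boundary: total ω_sun = x + y = 0 and total ω_ring = x − (35/89)·y = 1  ⇒  y = -89/124, x = 89/124
row 2 ring = −(35/89)·(-89/124) = 35/124
totals (row 1 + row 2): sun 89/124 + (-89/124) = 0, ring 89/124 + 35/124 = 1, arm 89/124 + 0 = 89/124
asked cell (row1, sun) = 89/124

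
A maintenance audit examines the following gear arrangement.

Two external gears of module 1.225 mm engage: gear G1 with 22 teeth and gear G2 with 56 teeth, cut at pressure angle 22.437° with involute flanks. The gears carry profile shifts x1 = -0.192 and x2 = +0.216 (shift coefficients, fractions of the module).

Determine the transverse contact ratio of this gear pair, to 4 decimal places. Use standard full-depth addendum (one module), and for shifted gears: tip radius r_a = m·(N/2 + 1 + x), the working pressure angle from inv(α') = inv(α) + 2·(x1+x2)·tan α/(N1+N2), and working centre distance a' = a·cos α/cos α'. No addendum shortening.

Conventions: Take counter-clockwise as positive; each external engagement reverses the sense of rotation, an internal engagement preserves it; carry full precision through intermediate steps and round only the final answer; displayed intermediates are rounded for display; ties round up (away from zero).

1.5888

topology: single-mesh involute geometry — m = 1.225, 22T/56T pair
base radii: r_b1 = 12.454939, r_b2 = 31.703482
tip radii: r_a1 = 14.464800, r_a2 = 35.789600
inv(α') = inv(22.437°) + 2·(-0.192+0.216)·tan α/(22+56) = 0.02158052  ⇒  α' = 22.52203°
a' = a·cos α / cos α' = 47.7750·cos 22.437°/cos 22.52203° = 47.804347
action lengths: √(r_a1²−r_b1²) = 7.355605, √(r_a2²−r_b2²) = 16.606767
base pitch p_b = π·m·cos α = 3.557122
CR = (7.355605 + 16.606767 − 47.804347·sin 22.52203°)/3.557122 = 1.588773
contact ratio ≈ 1.5888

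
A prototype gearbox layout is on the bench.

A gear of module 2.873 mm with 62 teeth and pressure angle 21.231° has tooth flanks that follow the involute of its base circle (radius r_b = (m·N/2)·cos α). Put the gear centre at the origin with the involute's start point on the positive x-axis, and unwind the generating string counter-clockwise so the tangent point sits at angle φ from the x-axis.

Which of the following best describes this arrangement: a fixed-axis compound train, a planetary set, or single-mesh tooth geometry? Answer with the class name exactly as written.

single-mesh tooth geometry

class = single-mesh tooth geometry [base-circle involute, m = 2.873, 62T]
classification: single-mesh tooth geometry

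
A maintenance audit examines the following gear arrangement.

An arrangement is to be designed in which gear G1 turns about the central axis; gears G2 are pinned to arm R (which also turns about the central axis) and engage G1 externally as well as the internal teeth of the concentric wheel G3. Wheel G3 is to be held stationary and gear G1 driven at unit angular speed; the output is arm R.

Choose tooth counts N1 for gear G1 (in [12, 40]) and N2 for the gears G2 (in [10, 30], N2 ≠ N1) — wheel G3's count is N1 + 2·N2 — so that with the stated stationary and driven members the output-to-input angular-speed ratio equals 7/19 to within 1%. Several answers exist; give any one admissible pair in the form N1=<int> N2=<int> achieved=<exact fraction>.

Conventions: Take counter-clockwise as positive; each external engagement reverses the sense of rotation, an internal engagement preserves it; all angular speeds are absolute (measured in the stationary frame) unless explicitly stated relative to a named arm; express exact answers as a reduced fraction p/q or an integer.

topology: planetary set — design target 7/19, arm = carrier (Willis)
Willis with ω_ring = 0: ω_arm/ω_sun = N1/(N1+N3); set equal to 7/19  ⇒  N3/N1 = 1/(7/19) − 1 = 12/7
N3 = N1 + 2·N2  ⇒  N2/N1 = (N3/N1 − 1)/2 = (12/7 − 1)/2 = 5/14
smallest multiple with N1 ≥ 12 and N2 ≥ 10: k = 2  ⇒  N1 = 2·14 = 28, N2 = 2·5 = 10 (N1 ≤ 40, N2 ≤ 30, N2 ≠ N1 ✓), N3 = 28 + 2·10 = 48
check: N1/(N1+N3) with N1 = 28, N3 = 48 gives 7/19; |achieved − target| = 0 ≤ 7/1900 ✓

N1=28 N2=10 achieved=7/19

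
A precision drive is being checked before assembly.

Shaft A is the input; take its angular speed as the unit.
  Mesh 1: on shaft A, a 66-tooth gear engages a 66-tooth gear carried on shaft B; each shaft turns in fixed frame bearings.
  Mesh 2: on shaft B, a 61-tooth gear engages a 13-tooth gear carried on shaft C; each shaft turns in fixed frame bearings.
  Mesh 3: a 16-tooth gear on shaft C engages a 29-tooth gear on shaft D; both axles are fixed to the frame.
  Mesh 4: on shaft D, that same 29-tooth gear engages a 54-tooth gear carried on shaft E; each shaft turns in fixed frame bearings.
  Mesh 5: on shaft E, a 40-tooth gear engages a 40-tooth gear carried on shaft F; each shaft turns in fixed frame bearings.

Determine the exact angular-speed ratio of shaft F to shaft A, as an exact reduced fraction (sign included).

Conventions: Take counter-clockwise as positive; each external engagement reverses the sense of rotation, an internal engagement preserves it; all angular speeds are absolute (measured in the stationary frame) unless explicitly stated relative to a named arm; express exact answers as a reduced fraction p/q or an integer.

class = fixed-axis compound train [5 meshes; 5 ratios multiply, 5 sense flips]
mesh 1 [66T→66T]: running ratio 1, sense −
mesh 2 [61T→13T]: running ratio 61/13, sense +
mesh 3 [16T→29T]: running ratio 976/377, sense −
mesh 4 [29T→54T]: running ratio 488/351, sense +
mesh 5 [40T→40T]: running ratio 488/351, sense −
ω_out/ω_in = -488/351

-488/351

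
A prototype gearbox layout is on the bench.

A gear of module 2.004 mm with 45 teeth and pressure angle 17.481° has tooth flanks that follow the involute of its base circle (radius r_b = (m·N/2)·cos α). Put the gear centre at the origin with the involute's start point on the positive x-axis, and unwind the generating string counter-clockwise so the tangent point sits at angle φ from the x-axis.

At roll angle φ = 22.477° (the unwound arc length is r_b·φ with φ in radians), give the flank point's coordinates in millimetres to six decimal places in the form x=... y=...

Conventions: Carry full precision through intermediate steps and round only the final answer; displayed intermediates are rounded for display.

x=46.190729 y=0.852261

single-mesh involute tooth geometry (45T wheel at module 2.004)
pitch radius r_p = m·N/2 = 2.004·45/2 = 45.090000
base radius r_b = r_p·cos α = 45.090000·cos 17.481° = 43.007591
roll angle φ = 22.477° = 0.39229766 rad
x = r_b·(cos φ + φ·sin φ) = 46.190729
y = r_b·(sin φ − φ·cos φ) = 0.852261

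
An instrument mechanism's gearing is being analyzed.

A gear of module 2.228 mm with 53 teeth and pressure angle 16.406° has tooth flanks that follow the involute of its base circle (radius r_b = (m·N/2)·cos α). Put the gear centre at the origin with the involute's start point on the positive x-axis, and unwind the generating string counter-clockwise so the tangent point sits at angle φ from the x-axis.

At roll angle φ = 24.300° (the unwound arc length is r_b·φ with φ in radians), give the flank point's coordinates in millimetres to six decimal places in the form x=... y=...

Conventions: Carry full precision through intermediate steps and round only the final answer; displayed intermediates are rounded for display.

x=61.505132 y=1.414510

class = single-mesh tooth geometry [base-circle involute, m = 2.228, 53T]
pitch radius r_p = m·N/2 = 2.228·53/2 = 59.042000
base radius r_b = r_p·cos α = 59.042000·cos 16.406° = 56.638070
roll angle φ = 24.300° = 0.42411501 rad
x = r_b·(cos φ + φ·sin φ) = 61.505132
y = r_b·(sin φ − φ·cos φ) = 1.414510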